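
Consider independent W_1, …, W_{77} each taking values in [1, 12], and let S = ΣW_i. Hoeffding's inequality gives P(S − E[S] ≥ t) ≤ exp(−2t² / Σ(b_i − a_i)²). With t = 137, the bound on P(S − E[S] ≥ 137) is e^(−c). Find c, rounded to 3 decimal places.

Σ(b_i − a_i)² = 77·(11)² = 9317.
c = 2t²/9317 = 2·137²/9317 = 4.0290.

4.029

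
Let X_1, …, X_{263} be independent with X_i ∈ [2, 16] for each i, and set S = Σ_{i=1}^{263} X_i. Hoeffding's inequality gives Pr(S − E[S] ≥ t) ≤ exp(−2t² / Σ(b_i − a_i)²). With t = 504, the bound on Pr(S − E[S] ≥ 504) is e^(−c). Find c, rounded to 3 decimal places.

9.856

Σ(b_i − a_i)² = 263·(14)² = 51548.
c = 2t²/51548 = 2·504²/51548 = 9.8555.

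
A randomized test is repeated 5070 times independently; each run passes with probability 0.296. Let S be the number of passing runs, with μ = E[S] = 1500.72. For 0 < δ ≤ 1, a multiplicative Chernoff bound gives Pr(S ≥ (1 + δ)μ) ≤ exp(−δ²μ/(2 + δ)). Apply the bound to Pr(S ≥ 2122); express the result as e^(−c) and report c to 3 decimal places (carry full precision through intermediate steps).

Write 2122 = (1 + δ)μ, so δ = 2122/1500.72 − 1 = 0.413988…
Then the exponent is δ²μ/(2 + δ) = (2122 − μ)² / (μ·(2 + δ)) = 106.546694.

106.547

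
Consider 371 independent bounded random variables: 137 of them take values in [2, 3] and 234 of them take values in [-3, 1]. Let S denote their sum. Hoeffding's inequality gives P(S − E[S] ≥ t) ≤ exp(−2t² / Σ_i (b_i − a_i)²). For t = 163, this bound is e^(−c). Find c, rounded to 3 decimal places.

Σ(b_i − a_i)² = 137·1² + 234·4² = 3881.
c = 2t² / 3881 = 2·163² / 3881 = 13.6918.

13.692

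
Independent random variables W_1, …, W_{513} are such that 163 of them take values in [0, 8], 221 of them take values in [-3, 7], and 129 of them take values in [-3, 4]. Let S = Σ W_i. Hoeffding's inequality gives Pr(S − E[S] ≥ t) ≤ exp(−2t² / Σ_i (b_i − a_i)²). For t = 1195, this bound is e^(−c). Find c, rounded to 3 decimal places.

73.509

Σ(b_i − a_i)² = 163·8² + 221·10² + 129·7² = 38853.
c = 2t² / 38853 = 2·1195² / 38853 = 73.5091.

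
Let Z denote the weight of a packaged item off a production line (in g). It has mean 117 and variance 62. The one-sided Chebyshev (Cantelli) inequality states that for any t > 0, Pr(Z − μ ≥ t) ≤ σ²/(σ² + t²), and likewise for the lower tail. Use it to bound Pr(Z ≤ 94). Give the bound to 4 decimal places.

0.1049

Here σ² = 62 and t = 23, so σ² + t² = 591.
Cantelli's bound: 62/591 = 0.1049.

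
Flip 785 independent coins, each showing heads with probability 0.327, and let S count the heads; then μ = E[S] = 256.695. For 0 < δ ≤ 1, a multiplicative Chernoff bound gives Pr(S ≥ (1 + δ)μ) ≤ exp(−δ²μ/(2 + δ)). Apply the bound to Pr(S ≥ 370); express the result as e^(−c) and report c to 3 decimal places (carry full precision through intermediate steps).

Write 370 = (1 + δ)μ, so δ = 370/256.695 − 1 = 0.4413993…
Then the exponent is δ²μ/(2 + δ) = (370 − μ)² / (μ·(2 + δ)) = 20.485281.

20.485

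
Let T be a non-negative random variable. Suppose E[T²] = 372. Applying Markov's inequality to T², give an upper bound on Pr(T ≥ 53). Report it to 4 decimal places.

0.1324

Since T ≥ 0, the event {T ≥ 53} is the same as {T² ≥ 2809}.
Markov's inequality applied to T² gives Pr(T² ≥ 2809) ≤ E[T²]/2809 = 372/2809 = 0.1324.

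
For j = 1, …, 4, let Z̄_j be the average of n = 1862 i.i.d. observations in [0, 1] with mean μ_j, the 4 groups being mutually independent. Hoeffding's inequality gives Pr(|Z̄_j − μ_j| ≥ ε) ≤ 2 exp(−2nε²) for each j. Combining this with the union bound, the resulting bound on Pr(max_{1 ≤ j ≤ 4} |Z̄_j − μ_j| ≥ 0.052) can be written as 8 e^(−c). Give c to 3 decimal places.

Union bound over the 4 events: Pr(max_{1 ≤ j ≤ 4} |Z̄_j − μ_j| ≥ 0.052) ≤ 4·2·exp(−2nε²) = 8 exp(−2·1862·0.052²).
So c = 2·1862·0.052² = 10.0697.

10.070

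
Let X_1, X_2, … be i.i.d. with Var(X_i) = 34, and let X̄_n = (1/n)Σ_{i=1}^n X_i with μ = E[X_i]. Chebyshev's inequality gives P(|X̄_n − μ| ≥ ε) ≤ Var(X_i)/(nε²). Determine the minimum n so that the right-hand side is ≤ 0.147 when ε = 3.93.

15

Require 34/(n·3.93²) ≤ 0.147, i.e. n ≥ 34/(0.147·3.93²) = 14.975.
The smallest integer n is 15.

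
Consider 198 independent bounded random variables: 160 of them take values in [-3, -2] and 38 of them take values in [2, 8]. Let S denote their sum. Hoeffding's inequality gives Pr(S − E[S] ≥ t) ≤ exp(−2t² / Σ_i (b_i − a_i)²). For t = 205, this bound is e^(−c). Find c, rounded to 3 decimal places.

55.007

Σ(b_i − a_i)² = 160·1² + 38·6² = 1528.
c = 2t² / 1528 = 2·205² / 1528 = 55.0065.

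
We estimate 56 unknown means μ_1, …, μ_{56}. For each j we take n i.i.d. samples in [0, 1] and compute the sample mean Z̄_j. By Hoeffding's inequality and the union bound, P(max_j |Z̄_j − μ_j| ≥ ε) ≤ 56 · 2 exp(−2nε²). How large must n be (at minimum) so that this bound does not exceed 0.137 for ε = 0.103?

Need 2·56·exp(−2nε²) ≤ 0.137, i.e. exp(−2nε²) ≤ 0.137/112.
So 2nε² ≥ ln(112/0.137) = 6.706273.
Hence n ≥ 6.706273/(2·0.103²) = 316.065.
The smallest integer n is 317.

317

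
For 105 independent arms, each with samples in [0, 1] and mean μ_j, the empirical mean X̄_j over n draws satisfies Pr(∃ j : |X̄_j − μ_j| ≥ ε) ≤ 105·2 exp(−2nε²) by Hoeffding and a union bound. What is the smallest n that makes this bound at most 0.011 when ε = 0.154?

Need 2·105·exp(−2nε²) ≤ 0.011, i.e. exp(−2nε²) ≤ 0.011/210.
So 2nε² ≥ ln(210/0.011) = 9.856968.
Hence n ≥ 9.856968/(2·0.154²) = 207.813.
The smallest integer n is 208.

208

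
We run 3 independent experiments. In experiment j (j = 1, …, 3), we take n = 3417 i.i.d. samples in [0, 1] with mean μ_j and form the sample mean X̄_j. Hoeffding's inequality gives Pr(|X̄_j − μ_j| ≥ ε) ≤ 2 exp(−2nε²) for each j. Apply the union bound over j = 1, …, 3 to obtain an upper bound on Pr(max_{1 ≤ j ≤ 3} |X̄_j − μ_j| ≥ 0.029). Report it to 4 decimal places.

Per-experiment Hoeffding bound: 2·exp(−2·3417·0.029²) = 2·exp(−5.74739) = 0.0063822.
Union bound over 3 events: 3·0.0063822 = 0.01915.

0.0191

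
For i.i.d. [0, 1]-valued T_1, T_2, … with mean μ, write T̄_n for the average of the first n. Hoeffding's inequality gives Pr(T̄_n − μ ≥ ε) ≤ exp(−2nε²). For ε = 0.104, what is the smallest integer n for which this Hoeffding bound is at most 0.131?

94

Require exp(−2nε²) ≤ 0.131, i.e. 2nε² ≥ ln(1/0.131) = 2.032558.
So n ≥ 2.032558 / (2·0.104²) = 93.961.
The smallest integer n is 94.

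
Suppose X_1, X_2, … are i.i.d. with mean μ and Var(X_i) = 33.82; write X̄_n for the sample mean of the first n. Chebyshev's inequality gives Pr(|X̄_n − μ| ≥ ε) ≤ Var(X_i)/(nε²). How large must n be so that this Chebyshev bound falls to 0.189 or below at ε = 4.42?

10

Require 33.82/(n·4.42²) ≤ 0.189, i.e. n ≥ 33.82/(0.189·4.42²) = 9.159.
The smallest integer n is 10.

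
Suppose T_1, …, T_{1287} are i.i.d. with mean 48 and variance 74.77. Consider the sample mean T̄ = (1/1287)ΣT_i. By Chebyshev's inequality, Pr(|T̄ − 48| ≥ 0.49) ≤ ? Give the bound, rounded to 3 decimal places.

Var(T̄) = Var(T_i)/n = 74.77/1287 = 0.058096.
Chebyshev: Pr(|T̄ − 48| ≥ 0.49) ≤ Var(T̄)/(0.49)² = 74.77/(1287·0.49²) = 0.2420.

0.242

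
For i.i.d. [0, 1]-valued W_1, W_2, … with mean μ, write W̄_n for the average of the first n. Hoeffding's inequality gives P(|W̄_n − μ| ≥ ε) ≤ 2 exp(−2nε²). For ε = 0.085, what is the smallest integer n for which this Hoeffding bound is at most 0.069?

Require 2·exp(−2nε²) ≤ 0.069, i.e. 2nε² ≥ ln(2/0.069) = 3.366796.
So n ≥ 3.366796 / (2·0.085²) = 232.996.
The smallest integer n is 233.

233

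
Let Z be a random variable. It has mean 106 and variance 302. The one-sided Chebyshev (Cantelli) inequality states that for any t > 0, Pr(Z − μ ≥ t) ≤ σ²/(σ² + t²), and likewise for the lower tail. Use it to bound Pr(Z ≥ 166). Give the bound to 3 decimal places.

Here σ² = 302 and t = 60, so σ² + t² = 3902.
Cantelli's bound: 302/3902 = 0.0774.

0.077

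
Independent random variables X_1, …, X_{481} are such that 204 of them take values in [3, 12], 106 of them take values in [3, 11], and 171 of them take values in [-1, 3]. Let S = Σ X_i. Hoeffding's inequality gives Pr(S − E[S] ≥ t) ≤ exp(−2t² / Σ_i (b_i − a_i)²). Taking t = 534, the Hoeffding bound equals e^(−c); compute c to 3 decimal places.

21.898

Σ(b_i − a_i)² = 204·9² + 106·8² + 171·4² = 26044.
c = 2t² / 26044 = 2·534² / 26044 = 21.8980.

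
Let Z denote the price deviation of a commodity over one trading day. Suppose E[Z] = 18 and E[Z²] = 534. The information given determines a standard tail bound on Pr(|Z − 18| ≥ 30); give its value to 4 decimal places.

0.2333

The first two moments determine the variance, so Chebyshev's inequality is the sharpest standard bound available.
Var(Z) = E[Z²] − (E[Z])² = 534 − 324 = 210.
Chebyshev's inequality: Pr(|Z − μ| ≥ t) ≤ Var(Z)/t² = 210/900 = 0.2333.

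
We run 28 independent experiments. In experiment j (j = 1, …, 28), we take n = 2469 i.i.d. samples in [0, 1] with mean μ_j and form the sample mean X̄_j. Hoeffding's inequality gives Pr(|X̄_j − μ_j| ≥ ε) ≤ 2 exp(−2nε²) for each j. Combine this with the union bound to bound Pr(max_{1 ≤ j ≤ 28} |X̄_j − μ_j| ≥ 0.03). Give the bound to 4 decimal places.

Per-experiment Hoeffding bound: 2·exp(−2·2469·0.03²) = 2·exp(−4.44420) = 0.023493.
Union bound over 28 events: 28·0.023493 = 0.65780.

0.6578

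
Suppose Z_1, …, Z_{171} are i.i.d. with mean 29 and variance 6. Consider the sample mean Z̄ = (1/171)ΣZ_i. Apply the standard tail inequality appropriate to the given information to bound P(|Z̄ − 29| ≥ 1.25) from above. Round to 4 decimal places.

With mean and variance of each term known, Chebyshev's inequality bounds the deviation of the sum (or sample mean).
Var(Z̄) = Var(Z_i)/n = 6/171 = 0.035088.
Chebyshev: P(|Z̄ − 29| ≥ 1.25) ≤ Var(Z̄)/(1.25)² = 6/(171·1.25²) = 0.0225.

0.0225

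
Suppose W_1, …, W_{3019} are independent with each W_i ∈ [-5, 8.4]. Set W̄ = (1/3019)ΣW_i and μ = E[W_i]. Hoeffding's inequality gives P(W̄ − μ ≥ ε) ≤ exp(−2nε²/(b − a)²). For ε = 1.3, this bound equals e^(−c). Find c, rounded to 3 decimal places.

56.829

c = 2nε²/(b − a)² = 2·3019·1.3² / 13.4² = 56.8290.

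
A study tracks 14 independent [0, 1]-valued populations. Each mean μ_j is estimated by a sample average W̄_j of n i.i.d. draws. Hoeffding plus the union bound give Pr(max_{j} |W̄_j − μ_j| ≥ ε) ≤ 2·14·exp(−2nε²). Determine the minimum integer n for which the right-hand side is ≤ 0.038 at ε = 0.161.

Need 2·14·exp(−2nε²) ≤ 0.038, i.e. exp(−2nε²) ≤ 0.038/28.
So 2nε² ≥ ln(28/0.038) = 6.602374.
Hence n ≥ 6.602374/(2·0.161²) = 127.356.
The smallest integer n is 128.

128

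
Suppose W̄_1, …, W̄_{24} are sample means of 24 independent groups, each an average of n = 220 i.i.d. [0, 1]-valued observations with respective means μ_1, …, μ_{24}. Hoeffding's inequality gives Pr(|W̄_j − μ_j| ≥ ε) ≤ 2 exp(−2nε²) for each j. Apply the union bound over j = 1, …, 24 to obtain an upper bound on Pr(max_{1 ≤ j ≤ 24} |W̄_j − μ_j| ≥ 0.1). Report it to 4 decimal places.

Per-experiment Hoeffding bound: 2·exp(−2·220·0.1²) = 2·exp(−4.40000) = 0.024555.
Union bound over 24 events: 24·0.024555 = 0.58931.

0.5893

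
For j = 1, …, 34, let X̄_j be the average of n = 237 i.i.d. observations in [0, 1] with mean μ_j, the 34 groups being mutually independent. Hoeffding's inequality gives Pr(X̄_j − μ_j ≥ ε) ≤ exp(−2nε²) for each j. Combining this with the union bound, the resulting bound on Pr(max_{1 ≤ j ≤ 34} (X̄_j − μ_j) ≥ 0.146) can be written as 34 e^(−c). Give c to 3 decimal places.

Union bound over the 34 events: Pr(max_{1 ≤ j ≤ 34} (X̄_j − μ_j) ≥ 0.146) ≤ 34·exp(−2nε²) = 34 exp(−2·237·0.146²).
So c = 2·237·0.146² = 10.1038.

10.104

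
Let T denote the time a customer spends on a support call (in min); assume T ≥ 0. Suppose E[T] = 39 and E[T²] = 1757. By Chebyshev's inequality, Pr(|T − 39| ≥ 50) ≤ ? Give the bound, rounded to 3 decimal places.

0.094

Var(T) = E[T²] − (E[T])² = 1757 − 1521 = 236.
Chebyshev's inequality: Pr(|T − μ| ≥ t) ≤ Var(T)/t² = 236/2500 = 0.0944.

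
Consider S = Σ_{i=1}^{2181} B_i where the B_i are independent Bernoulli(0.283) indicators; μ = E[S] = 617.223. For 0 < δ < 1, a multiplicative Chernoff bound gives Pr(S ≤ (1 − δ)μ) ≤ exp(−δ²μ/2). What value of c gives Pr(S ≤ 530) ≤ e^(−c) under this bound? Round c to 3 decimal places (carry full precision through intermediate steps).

6.163

Write 530 = (1 − δ)μ, so δ = 1 − 530/617.223 = 0.1413152…
Then the exponent is δ²μ/2 = (μ − 530)²/(2μ) = 6.162968.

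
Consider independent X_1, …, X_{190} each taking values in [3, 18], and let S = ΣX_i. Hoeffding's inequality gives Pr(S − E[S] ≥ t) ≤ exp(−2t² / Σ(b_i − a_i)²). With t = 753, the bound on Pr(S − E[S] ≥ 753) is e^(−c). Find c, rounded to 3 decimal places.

26.527

Σ(b_i − a_i)² = 190·(15)² = 42750.
c = 2t²/42750 = 2·753²/42750 = 26.5267.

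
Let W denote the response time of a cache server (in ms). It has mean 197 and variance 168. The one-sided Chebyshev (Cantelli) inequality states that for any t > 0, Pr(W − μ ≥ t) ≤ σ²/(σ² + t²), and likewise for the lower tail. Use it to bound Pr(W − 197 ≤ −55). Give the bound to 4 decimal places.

Here σ² = 168 and t = 55, so σ² + t² = 3193.
Cantelli's bound: 168/3193 = 0.0526.

0.0526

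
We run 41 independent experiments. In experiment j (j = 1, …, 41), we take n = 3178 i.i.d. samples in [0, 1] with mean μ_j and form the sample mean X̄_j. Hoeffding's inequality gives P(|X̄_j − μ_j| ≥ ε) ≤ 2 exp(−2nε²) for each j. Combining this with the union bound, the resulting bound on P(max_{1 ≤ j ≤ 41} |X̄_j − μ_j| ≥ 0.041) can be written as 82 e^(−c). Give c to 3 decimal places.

Union bound over the 41 events: P(max_{1 ≤ j ≤ 41} |X̄_j − μ_j| ≥ 0.041) ≤ 41·2·exp(−2nε²) = 82 exp(−2·3178·0.041²).
So c = 2·3178·0.041² = 10.6844.

10.684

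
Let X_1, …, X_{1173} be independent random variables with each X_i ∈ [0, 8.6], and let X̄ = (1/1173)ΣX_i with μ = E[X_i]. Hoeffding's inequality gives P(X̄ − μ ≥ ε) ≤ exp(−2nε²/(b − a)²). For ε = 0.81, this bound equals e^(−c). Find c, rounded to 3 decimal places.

20.811

c = 2nε²/(b − a)² = 2·1173·0.81² / 8.6² = 20.8114.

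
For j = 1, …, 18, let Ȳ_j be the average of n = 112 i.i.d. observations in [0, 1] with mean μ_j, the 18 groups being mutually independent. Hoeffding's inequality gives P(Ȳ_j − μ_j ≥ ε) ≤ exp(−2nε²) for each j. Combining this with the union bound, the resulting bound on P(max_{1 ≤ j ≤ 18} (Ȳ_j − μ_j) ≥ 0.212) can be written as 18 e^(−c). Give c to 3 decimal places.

Union bound over the 18 events: P(max_{1 ≤ j ≤ 18} (Ȳ_j − μ_j) ≥ 0.212) ≤ 18·exp(−2nε²) = 18 exp(−2·112·0.212²).
So c = 2·112·0.212² = 10.0675.

10.067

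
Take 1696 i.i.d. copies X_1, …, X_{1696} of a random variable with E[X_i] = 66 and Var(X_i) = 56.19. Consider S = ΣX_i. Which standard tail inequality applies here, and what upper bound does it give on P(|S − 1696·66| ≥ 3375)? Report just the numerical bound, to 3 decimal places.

0.008

With mean and variance of each term known, Chebyshev's inequality bounds the deviation of the sum (or sample mean).
Var(S) = n·Var(X_i) = 1696·56.19 = 95298.24.
Chebyshev: P(|S − 1696·66| ≥ 3375) ≤ Var(S)/3375² = 95298.24/11390625 = 0.0084.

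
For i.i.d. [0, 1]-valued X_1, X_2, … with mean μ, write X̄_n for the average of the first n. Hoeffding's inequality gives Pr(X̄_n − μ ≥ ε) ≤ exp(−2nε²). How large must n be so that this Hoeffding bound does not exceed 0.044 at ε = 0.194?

Require exp(−2nε²) ≤ 0.044, i.e. 2nε² ≥ ln(1/0.044) = 3.123566.
So n ≥ 3.123566 / (2·0.194²) = 41.497.
The smallest integer n is 42.

42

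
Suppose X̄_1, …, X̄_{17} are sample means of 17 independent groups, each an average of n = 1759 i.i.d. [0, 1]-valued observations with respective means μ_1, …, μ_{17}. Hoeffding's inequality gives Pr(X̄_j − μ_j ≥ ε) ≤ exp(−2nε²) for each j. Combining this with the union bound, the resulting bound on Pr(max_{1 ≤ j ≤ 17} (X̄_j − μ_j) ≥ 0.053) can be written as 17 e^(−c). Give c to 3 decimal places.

Union bound over the 17 events: Pr(max_{1 ≤ j ≤ 17} (X̄_j − μ_j) ≥ 0.053) ≤ 17·exp(−2nε²) = 17 exp(−2·1759·0.053²).
So c = 2·1759·0.053² = 9.8821.

9.882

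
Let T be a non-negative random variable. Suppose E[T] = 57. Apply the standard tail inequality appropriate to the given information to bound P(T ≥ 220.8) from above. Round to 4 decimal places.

0.2582

Only the mean of a non-negative variable is known, so Markov's inequality is the applicable tail bound.
Markov's inequality: for a non-negative random variable, P(T ≥ a) ≤ E[T]/a.
Here E[T] = 57 and a = 220.8, so the bound is 57/220.8 = 0.2582.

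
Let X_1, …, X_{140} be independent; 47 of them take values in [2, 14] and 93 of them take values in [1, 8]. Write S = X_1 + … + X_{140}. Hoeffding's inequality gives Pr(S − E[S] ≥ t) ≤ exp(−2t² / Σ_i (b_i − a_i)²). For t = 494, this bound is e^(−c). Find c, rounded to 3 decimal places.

43.097

Σ(b_i − a_i)² = 47·12² + 93·7² = 11325.
c = 2t² / 11325 = 2·494² / 11325 = 43.0969.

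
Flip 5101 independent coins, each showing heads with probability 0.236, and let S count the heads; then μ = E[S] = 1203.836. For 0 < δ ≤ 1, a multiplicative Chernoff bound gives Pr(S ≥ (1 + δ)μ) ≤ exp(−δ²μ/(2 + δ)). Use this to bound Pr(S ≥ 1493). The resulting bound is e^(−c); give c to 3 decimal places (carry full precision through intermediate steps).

Write 1493 = (1 + δ)μ, so δ = 1493/1203.836 − 1 = 0.2402022…
Then the exponent is δ²μ/(2 + δ) = (1493 − μ)² / (μ·(2 + δ)) = 31.005155.

31.005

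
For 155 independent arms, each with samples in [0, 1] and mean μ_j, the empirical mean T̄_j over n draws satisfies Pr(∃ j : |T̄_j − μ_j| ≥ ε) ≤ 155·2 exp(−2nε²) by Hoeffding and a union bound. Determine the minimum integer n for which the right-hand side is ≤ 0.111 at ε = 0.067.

884

Need 2·155·exp(−2nε²) ≤ 0.111, i.e. exp(−2nε²) ≤ 0.111/310.
So 2nε² ≥ ln(310/0.111) = 7.934797.
Hence n ≥ 7.934797/(2·0.067²) = 883.805.
The smallest integer n is 884.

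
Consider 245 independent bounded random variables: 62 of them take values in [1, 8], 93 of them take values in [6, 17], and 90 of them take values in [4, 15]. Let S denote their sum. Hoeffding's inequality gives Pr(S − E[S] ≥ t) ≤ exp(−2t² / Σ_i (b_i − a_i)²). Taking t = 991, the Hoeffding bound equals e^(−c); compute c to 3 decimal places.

78.002

Σ(b_i − a_i)² = 62·7² + 93·11² + 90·11² = 25181.
c = 2t² / 25181 = 2·991² / 25181 = 78.0017.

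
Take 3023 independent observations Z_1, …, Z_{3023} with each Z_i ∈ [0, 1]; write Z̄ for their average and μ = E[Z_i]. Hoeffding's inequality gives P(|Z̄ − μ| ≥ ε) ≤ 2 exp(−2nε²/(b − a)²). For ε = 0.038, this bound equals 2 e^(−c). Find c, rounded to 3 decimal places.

8.730

c = 2nε²/(b − a)² = 2·3023·0.038² / 1² = 8.7304.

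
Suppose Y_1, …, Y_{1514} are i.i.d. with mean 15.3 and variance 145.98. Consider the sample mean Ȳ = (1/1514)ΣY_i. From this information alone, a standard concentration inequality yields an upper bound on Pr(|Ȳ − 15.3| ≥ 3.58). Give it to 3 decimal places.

With mean and variance of each term known, Chebyshev's inequality bounds the deviation of the sum (or sample mean).
Var(Ȳ) = Var(Y_i)/n = 145.98/1514 = 0.09642.
Chebyshev: Pr(|Ȳ − 15.3| ≥ 3.58) ≤ Var(Ȳ)/(3.58)² = 145.98/(1514·3.58²) = 0.0075.

0.008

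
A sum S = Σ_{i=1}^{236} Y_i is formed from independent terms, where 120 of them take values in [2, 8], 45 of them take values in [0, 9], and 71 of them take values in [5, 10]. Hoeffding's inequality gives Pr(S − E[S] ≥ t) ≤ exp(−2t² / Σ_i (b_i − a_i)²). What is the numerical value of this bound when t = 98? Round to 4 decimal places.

0.1392

Σ(b_i − a_i)² = 120·6² + 45·9² + 71·5² = 9740.
Exponent = 2·98² / 9740 = 1.97207.
Bound = exp(−1.97207) = 0.13917.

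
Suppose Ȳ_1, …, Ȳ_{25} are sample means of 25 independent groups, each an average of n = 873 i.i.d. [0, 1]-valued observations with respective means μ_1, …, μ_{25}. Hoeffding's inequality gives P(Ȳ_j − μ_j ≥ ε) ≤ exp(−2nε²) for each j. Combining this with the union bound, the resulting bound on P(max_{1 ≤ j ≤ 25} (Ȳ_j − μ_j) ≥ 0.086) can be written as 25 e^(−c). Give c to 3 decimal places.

12.913

Union bound over the 25 events: P(max_{1 ≤ j ≤ 25} (Ȳ_j − μ_j) ≥ 0.086) ≤ 25·exp(−2nε²) = 25 exp(−2·873·0.086²).
So c = 2·873·0.086² = 12.9134.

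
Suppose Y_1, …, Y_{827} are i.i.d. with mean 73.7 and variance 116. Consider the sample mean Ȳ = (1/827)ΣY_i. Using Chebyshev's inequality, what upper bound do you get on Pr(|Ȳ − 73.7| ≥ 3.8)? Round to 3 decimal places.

0.010

Var(Ȳ) = Var(Y_i)/n = 116/827 = 0.14027.
Chebyshev: Pr(|Ȳ − 73.7| ≥ 3.8) ≤ Var(Ȳ)/(3.8)² = 116/(827·3.8²) = 0.0097.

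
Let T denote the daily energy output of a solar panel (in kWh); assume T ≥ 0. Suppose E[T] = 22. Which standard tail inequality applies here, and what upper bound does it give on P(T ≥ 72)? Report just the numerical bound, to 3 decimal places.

0.306

Only the mean of a non-negative variable is known, so Markov's inequality is the applicable tail bound.
Markov's inequality: for a non-negative random variable, P(T ≥ a) ≤ E[T]/a.
Here E[T] = 22 and a = 72, so the bound is 22/72 = 0.3056.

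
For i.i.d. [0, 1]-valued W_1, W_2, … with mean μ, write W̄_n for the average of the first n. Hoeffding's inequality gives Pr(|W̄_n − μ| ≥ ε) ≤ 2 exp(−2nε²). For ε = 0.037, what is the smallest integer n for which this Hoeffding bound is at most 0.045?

Require 2·exp(−2nε²) ≤ 0.045, i.e. 2nε² ≥ ln(2/0.045) = 3.794240.
So n ≥ 3.794240 / (2·0.037²) = 1385.771.
The smallest integer n is 1386.

1386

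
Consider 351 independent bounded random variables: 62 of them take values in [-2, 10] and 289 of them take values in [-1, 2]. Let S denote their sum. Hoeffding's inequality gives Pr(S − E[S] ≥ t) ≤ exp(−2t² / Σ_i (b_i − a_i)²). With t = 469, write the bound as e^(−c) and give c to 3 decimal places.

Σ(b_i − a_i)² = 62·12² + 289·3² = 11529.
c = 2t² / 11529 = 2·469² / 11529 = 38.1579.

38.158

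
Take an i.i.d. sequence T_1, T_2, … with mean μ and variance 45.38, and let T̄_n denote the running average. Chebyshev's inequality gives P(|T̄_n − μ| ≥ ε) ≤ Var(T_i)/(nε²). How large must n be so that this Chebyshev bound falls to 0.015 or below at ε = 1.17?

2211

Require 45.38/(n·1.17²) ≤ 0.015, i.e. n ≥ 45.38/(0.015·1.17²) = 2210.047.
The smallest integer n is 2211.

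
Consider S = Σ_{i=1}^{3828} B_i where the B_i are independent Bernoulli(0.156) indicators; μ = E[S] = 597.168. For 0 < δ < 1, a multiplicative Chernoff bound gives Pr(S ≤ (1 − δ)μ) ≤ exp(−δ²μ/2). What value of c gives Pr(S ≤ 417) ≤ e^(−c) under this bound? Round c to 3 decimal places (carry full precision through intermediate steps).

Write 417 = (1 − δ)μ, so δ = 1 − 417/597.168 = 0.301704…
Then the exponent is δ²μ/2 = (μ − 417)²/(2μ) = 27.178707.

27.179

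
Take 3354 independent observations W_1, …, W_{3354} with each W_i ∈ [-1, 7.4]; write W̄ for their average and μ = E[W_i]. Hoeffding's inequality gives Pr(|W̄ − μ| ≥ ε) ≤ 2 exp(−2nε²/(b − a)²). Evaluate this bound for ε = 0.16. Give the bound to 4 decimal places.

Exponent: 2nε²/(b − a)² = 2·3354·0.16² / 8.4² = 2.43374.
Bound = 2·exp(−2.43374) = 0.17542.

0.1754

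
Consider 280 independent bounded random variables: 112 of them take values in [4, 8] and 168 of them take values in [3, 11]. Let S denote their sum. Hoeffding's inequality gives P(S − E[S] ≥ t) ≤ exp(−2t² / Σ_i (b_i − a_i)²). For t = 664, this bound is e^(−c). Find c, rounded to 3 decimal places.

Σ(b_i − a_i)² = 112·4² + 168·8² = 12544.
c = 2t² / 12544 = 2·664² / 12544 = 70.2959.

70.296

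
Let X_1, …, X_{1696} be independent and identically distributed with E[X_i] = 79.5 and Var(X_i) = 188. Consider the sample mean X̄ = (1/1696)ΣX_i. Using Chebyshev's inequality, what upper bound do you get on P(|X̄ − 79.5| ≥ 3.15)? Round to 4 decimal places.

0.0112

Var(X̄) = Var(X_i)/n = 188/1696 = 0.11085.
Chebyshev: P(|X̄ − 79.5| ≥ 3.15) ≤ Var(X̄)/(3.15)² = 188/(1696·3.15²) = 0.0112.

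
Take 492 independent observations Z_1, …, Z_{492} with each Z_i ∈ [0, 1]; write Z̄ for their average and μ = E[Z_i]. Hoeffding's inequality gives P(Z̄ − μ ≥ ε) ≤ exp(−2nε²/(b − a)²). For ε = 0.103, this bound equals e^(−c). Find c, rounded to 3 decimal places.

c = 2nε²/(b − a)² = 2·492·0.103² / 1² = 10.4393.

10.439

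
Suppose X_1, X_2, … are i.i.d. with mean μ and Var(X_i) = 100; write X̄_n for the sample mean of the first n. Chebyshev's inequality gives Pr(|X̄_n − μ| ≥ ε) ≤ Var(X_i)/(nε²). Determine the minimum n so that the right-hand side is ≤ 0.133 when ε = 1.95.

198

Require 100/(n·1.95²) ≤ 0.133, i.e. n ≥ 100/(0.133·1.95²) = 197.733.
The smallest integer n is 198.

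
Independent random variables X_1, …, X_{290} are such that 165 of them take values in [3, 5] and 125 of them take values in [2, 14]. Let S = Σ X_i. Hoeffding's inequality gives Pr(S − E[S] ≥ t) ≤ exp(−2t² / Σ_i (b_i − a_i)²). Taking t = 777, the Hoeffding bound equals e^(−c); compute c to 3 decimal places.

64.708

Σ(b_i − a_i)² = 165·2² + 125·12² = 18660.
c = 2t² / 18660 = 2·777² / 18660 = 64.7084.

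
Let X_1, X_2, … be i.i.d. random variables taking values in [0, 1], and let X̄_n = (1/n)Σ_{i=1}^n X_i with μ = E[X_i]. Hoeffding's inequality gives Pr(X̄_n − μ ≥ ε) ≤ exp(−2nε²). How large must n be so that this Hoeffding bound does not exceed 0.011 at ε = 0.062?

587

Require exp(−2nε²) ≤ 0.011, i.e. 2nε² ≥ ln(1/0.011) = 4.509860.
So n ≥ 4.509860 / (2·0.062²) = 586.610.
The smallest integer n is 587.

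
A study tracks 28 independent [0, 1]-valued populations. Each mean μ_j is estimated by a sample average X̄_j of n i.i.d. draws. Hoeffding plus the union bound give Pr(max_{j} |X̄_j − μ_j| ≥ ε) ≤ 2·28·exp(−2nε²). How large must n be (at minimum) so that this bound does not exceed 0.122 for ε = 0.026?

Need 2·28·exp(−2nε²) ≤ 0.122, i.e. exp(−2nε²) ≤ 0.122/56.
So 2nε² ≥ ln(56/0.122) = 6.129086.
Hence n ≥ 6.129086/(2·0.026²) = 4533.348.
The smallest integer n is 4534.

4534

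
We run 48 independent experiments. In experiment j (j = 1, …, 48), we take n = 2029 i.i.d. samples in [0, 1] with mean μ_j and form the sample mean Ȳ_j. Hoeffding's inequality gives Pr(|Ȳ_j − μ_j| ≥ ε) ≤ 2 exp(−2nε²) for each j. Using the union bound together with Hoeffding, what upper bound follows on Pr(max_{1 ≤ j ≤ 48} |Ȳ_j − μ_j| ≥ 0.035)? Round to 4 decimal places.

0.6658

Per-experiment Hoeffding bound: 2·exp(−2·2029·0.035²) = 2·exp(−4.97105) = 0.013872.
Union bound over 48 events: 48·0.013872 = 0.66584.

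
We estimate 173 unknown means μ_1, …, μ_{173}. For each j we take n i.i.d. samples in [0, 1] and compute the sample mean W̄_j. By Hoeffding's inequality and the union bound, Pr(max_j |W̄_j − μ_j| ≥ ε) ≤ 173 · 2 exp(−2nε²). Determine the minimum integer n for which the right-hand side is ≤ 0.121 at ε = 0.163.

Need 2·173·exp(−2nε²) ≤ 0.121, i.e. exp(−2nε²) ≤ 0.121/346.
So 2nε² ≥ ln(346/0.121) = 7.958404.
Hence n ≥ 7.958404/(2·0.163²) = 149.769.
The smallest integer n is 150.

150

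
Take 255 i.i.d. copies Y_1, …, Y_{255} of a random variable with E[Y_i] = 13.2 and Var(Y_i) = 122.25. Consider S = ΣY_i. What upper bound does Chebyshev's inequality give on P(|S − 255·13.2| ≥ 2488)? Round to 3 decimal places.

Var(S) = n·Var(Y_i) = 255·122.25 = 31173.75.
Chebyshev: P(|S − 255·13.2| ≥ 2488) ≤ Var(S)/2488² = 31173.75/6190144 = 0.0050.

0.005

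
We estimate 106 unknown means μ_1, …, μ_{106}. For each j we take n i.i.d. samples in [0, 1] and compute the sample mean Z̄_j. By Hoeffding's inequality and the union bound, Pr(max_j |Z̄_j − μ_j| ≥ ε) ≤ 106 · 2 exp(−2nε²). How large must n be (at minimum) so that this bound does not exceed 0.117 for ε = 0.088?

Need 2·106·exp(−2nε²) ≤ 0.117, i.e. exp(−2nε²) ≤ 0.117/212.
So 2nε² ≥ ln(212/0.117) = 7.502168.
Hence n ≥ 7.502168/(2·0.088²) = 484.386.
The smallest integer n is 485.

485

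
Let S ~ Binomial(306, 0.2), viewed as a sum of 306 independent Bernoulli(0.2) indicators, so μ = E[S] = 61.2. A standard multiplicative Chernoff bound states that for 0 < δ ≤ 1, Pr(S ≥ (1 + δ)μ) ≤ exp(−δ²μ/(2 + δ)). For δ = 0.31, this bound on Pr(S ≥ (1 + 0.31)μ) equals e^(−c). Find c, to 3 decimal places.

2.546

c = δ²μ/(2 + δ) = 0.31²·61.2/(2 + 0.31) = 2.5460.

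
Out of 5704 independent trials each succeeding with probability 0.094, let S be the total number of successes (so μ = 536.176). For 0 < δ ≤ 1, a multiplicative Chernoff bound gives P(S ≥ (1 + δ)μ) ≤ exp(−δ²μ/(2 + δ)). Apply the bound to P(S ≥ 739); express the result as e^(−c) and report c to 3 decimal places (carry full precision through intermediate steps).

Write 739 = (1 + δ)μ, so δ = 739/536.176 − 1 = 0.3782788…
Then the exponent is δ²μ/(2 + δ) = (739 − μ)² / (μ·(2 + δ)) = 32.260311.

32.260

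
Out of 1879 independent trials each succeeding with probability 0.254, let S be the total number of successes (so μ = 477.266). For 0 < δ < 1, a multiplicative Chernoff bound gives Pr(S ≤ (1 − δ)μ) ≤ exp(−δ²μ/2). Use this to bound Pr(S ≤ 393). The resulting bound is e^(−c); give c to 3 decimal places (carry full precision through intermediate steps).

7.439

Write 393 = (1 − δ)μ, so δ = 1 − 393/477.266 = 0.1765598…
Then the exponent is δ²μ/2 = (μ − 393)²/(2μ) = 7.438995.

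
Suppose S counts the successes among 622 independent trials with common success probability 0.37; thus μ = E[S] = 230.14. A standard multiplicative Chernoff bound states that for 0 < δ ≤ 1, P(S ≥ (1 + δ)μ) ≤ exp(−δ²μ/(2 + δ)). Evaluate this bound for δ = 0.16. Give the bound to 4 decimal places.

0.0654

Exponent = δ²μ/(2 + δ) = 0.16²·230.14/2.16 = 2.7276.
Bound = exp(−2.7276) = 0.06538.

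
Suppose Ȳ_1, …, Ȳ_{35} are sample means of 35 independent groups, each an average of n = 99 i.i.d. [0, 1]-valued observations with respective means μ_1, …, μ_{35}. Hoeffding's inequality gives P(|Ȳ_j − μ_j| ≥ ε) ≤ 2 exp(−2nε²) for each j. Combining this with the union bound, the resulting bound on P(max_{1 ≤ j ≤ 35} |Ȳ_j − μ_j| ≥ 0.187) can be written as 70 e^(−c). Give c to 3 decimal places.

Union bound over the 35 events: P(max_{1 ≤ j ≤ 35} |Ȳ_j − μ_j| ≥ 0.187) ≤ 35·2·exp(−2nε²) = 70 exp(−2·99·0.187²).
So c = 2·99·0.187² = 6.9239.

6.924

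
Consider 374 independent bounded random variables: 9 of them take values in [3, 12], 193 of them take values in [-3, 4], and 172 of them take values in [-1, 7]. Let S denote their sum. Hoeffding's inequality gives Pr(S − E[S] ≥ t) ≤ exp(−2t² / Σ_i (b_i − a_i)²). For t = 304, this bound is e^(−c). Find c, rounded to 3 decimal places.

8.721

Σ(b_i − a_i)² = 9·9² + 193·7² + 172·8² = 21194.
c = 2t² / 21194 = 2·304² / 21194 = 8.7210.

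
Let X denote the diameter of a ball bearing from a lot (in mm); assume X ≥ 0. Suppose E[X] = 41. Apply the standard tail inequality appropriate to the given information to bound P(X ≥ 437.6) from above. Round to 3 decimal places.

0.094

Only the mean of a non-negative variable is known, so Markov's inequality is the applicable tail bound.
Markov's inequality: for a non-negative random variable, P(X ≥ a) ≤ E[X]/a.
Here E[X] = 41 and a = 437.6, so the bound is 41/437.6 = 0.0937.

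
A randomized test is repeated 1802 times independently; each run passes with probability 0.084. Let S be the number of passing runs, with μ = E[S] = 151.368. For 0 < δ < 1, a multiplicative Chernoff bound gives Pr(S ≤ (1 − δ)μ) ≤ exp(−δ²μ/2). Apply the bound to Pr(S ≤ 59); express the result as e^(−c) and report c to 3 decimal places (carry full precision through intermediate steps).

Write 59 = (1 − δ)μ, so δ = 1 − 59/151.368 = 0.6102214…
Then the exponent is δ²μ/2 = (μ − 59)²/(2μ) = 28.182467.

28.182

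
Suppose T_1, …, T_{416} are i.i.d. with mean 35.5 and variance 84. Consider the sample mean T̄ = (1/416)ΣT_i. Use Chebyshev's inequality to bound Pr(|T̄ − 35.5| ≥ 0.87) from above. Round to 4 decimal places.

Var(T̄) = Var(T_i)/n = 84/416 = 0.20192.
Chebyshev: Pr(|T̄ − 35.5| ≥ 0.87) ≤ Var(T̄)/(0.87)² = 84/(416·0.87²) = 0.2668.

0.2668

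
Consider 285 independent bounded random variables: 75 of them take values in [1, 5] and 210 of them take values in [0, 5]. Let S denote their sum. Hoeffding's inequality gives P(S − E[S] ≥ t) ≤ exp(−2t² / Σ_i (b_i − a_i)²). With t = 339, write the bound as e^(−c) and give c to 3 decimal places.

Σ(b_i − a_i)² = 75·4² + 210·5² = 6450.
c = 2t² / 6450 = 2·339² / 6450 = 35.6344.

35.634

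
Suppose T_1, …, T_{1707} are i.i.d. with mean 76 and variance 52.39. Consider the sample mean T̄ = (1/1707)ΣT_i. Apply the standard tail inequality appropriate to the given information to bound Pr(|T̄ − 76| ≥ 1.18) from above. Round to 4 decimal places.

0.0220

With mean and variance of each term known, Chebyshev's inequality bounds the deviation of the sum (or sample mean).
Var(T̄) = Var(T_i)/n = 52.39/1707 = 0.030691.
Chebyshev: Pr(|T̄ − 76| ≥ 1.18) ≤ Var(T̄)/(1.18)² = 52.39/(1707·1.18²) = 0.0220.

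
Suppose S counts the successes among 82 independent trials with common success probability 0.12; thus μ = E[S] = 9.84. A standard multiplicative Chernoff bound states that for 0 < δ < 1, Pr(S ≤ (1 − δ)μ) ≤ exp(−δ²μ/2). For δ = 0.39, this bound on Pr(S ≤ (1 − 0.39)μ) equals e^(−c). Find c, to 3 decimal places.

c = δ²μ/2 = 0.39²·9.84/2 = 0.7483.

0.748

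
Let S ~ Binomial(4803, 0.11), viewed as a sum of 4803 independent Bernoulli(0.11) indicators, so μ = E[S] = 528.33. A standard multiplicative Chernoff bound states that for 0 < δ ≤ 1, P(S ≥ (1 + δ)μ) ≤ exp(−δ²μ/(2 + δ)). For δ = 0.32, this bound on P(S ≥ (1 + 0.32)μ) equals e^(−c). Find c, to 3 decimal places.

23.319

c = δ²μ/(2 + δ) = 0.32²·528.33/(2 + 0.32) = 23.3194.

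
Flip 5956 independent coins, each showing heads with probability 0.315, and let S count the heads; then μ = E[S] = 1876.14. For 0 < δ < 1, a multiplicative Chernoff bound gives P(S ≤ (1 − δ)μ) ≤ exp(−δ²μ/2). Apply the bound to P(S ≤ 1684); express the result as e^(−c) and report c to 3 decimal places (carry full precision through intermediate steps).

9.839

Write 1684 = (1 − δ)μ, so δ = 1 − 1684/1876.14 = 0.1024124…
Then the exponent is δ²μ/2 = (μ − 1684)²/(2μ) = 9.838759.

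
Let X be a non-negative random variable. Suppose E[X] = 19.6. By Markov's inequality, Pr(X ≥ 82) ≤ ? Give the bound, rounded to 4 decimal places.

Markov's inequality: for a non-negative random variable, Pr(X ≥ a) ≤ E[X]/a.
Here E[X] = 19.6 and a = 82, so the bound is 19.6/82 = 0.2390.

0.2390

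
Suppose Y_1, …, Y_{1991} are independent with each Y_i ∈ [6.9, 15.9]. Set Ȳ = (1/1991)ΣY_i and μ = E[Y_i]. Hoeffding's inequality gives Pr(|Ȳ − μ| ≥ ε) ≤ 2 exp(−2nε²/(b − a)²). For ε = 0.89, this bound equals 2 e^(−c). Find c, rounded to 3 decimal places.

c = 2nε²/(b − a)² = 2·1991·0.89² / 9² = 38.9400.

38.940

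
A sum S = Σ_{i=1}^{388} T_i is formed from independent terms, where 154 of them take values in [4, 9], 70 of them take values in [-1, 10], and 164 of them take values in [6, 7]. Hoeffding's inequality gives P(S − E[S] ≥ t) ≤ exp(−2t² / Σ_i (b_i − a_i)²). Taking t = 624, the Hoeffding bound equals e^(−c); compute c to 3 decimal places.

Σ(b_i − a_i)² = 154·5² + 70·11² + 164·1² = 12484.
c = 2t² / 12484 = 2·624² / 12484 = 62.3800.

62.380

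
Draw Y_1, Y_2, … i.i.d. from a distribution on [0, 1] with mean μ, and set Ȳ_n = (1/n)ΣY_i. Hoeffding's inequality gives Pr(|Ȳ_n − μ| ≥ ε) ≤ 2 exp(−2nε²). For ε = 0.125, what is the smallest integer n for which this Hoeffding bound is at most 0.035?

Require 2·exp(−2nε²) ≤ 0.035, i.e. 2nε² ≥ ln(2/0.035) = 4.045554.
So n ≥ 4.045554 / (2·0.125²) = 129.458.
The smallest integer n is 130.

130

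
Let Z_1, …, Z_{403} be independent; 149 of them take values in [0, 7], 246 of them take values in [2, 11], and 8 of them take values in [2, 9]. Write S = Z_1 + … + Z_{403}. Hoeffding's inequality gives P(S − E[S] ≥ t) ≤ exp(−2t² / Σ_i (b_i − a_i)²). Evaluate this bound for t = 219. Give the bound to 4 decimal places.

0.0310

Σ(b_i − a_i)² = 149·7² + 246·9² + 8·7² = 27619.
Exponent = 2·219² / 27619 = 3.47304.
Bound = exp(−3.47304) = 0.03102.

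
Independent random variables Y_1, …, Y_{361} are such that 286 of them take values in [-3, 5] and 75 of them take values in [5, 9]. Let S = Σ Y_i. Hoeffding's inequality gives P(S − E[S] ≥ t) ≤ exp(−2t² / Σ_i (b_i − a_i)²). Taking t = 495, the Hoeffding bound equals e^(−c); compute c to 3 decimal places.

Σ(b_i − a_i)² = 286·8² + 75·4² = 19504.
c = 2t² / 19504 = 2·495² / 19504 = 25.1256.

25.126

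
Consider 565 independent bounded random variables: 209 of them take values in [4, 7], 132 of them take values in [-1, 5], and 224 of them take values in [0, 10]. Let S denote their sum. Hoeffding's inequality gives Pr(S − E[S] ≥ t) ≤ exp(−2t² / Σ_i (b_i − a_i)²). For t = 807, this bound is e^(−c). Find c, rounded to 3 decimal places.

Σ(b_i − a_i)² = 209·3² + 132·6² + 224·10² = 29033.
c = 2t² / 29033 = 2·807² / 29033 = 44.8627.

44.863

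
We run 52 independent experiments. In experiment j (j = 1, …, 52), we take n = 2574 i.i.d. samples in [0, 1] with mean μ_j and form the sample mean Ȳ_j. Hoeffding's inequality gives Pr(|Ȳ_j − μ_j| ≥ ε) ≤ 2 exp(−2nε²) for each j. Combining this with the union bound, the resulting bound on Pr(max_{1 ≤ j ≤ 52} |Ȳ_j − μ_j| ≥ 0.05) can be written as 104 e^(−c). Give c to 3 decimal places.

12.870

Union bound over the 52 events: Pr(max_{1 ≤ j ≤ 52} |Ȳ_j − μ_j| ≥ 0.05) ≤ 52·2·exp(−2nε²) = 104 exp(−2·2574·0.05²).
So c = 2·2574·0.05² = 12.8700.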